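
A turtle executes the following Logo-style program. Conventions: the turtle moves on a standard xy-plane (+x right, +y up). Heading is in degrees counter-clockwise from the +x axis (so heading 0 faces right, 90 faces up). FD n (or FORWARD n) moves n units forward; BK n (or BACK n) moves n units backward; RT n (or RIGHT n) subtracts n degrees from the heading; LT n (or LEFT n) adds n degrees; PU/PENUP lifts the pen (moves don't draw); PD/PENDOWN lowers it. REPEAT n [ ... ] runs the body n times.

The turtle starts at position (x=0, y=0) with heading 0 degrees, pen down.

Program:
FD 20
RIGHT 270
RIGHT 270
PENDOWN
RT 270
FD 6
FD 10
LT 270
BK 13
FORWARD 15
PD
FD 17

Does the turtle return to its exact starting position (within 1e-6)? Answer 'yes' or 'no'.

Answer: no

Derivation:
Executing turtle program step by step:
Start: pos=(0,0), heading=0, pen down
FD 20: (0,0) -> (20,0) [heading=0, draw]
RT 270: heading 0 -> 90
RT 270: heading 90 -> 180
PD: pen down
RT 270: heading 180 -> 270
FD 6: (20,0) -> (20,-6) [heading=270, draw]
FD 10: (20,-6) -> (20,-16) [heading=270, draw]
LT 270: heading 270 -> 180
BK 13: (20,-16) -> (33,-16) [heading=180, draw]
FD 15: (33,-16) -> (18,-16) [heading=180, draw]
PD: pen down
FD 17: (18,-16) -> (1,-16) [heading=180, draw]
Final: pos=(1,-16), heading=180, 6 segment(s) drawn

Start position: (0, 0)
Final position: (1, -16)
Distance = 16.031; >= 1e-6 -> NOT closed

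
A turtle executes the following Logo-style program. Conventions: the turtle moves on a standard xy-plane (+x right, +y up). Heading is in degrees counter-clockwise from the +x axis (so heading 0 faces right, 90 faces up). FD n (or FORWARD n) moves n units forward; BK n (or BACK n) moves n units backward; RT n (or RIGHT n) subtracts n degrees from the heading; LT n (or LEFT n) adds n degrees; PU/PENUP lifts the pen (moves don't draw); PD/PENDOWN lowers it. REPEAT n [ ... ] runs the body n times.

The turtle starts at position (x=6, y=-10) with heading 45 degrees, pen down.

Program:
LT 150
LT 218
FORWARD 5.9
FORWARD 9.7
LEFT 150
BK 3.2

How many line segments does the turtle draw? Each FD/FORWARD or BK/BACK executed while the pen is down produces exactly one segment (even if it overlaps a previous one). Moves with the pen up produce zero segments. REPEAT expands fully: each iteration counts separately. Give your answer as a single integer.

Executing turtle program step by step:
Start: pos=(6,-10), heading=45, pen down
LT 150: heading 45 -> 195
LT 218: heading 195 -> 53
FD 5.9: (6,-10) -> (9.551,-5.288) [heading=53, draw]
FD 9.7: (9.551,-5.288) -> (15.388,2.459) [heading=53, draw]
LT 150: heading 53 -> 203
BK 3.2: (15.388,2.459) -> (18.334,3.709) [heading=203, draw]
Final: pos=(18.334,3.709), heading=203, 3 segment(s) drawn
Segments drawn: 3

Answer: 3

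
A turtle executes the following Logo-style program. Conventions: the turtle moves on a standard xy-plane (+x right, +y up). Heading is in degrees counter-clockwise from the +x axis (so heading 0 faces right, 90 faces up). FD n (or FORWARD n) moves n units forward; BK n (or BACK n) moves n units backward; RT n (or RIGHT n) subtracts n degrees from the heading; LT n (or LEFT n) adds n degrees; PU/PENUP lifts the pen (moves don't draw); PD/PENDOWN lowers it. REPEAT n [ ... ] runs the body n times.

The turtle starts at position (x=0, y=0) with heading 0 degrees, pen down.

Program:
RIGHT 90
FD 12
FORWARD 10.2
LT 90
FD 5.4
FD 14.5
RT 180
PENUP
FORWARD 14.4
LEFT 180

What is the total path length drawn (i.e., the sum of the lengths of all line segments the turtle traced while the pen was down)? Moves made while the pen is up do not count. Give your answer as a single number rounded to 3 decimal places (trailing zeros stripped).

Executing turtle program step by step:
Start: pos=(0,0), heading=0, pen down
RT 90: heading 0 -> 270
FD 12: (0,0) -> (0,-12) [heading=270, draw]
FD 10.2: (0,-12) -> (0,-22.2) [heading=270, draw]
LT 90: heading 270 -> 0
FD 5.4: (0,-22.2) -> (5.4,-22.2) [heading=0, draw]
FD 14.5: (5.4,-22.2) -> (19.9,-22.2) [heading=0, draw]
RT 180: heading 0 -> 180
PU: pen up
FD 14.4: (19.9,-22.2) -> (5.5,-22.2) [heading=180, move]
LT 180: heading 180 -> 0
Final: pos=(5.5,-22.2), heading=0, 4 segment(s) drawn

Segment lengths:
  seg 1: (0,0) -> (0,-12), length = 12
  seg 2: (0,-12) -> (0,-22.2), length = 10.2
  seg 3: (0,-22.2) -> (5.4,-22.2), length = 5.4
  seg 4: (5.4,-22.2) -> (19.9,-22.2), length = 14.5
Total = 42.1

Answer: 42.1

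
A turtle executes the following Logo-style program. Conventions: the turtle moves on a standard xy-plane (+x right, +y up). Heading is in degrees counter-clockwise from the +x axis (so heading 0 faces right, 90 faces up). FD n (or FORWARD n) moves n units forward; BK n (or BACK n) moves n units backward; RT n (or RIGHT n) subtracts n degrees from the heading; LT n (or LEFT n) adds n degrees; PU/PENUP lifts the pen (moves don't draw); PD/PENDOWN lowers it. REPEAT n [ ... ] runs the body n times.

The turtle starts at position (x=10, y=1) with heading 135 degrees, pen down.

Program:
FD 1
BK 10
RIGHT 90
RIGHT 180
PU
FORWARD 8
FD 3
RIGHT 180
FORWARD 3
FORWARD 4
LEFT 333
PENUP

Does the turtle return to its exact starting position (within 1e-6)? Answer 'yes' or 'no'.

Answer: no

Derivation:
Executing turtle program step by step:
Start: pos=(10,1), heading=135, pen down
FD 1: (10,1) -> (9.293,1.707) [heading=135, draw]
BK 10: (9.293,1.707) -> (16.364,-5.364) [heading=135, draw]
RT 90: heading 135 -> 45
RT 180: heading 45 -> 225
PU: pen up
FD 8: (16.364,-5.364) -> (10.707,-11.021) [heading=225, move]
FD 3: (10.707,-11.021) -> (8.586,-13.142) [heading=225, move]
RT 180: heading 225 -> 45
FD 3: (8.586,-13.142) -> (10.707,-11.021) [heading=45, move]
FD 4: (10.707,-11.021) -> (13.536,-8.192) [heading=45, move]
LT 333: heading 45 -> 18
PU: pen up
Final: pos=(13.536,-8.192), heading=18, 2 segment(s) drawn

Start position: (10, 1)
Final position: (13.536, -8.192)
Distance = 9.849; >= 1e-6 -> NOT closed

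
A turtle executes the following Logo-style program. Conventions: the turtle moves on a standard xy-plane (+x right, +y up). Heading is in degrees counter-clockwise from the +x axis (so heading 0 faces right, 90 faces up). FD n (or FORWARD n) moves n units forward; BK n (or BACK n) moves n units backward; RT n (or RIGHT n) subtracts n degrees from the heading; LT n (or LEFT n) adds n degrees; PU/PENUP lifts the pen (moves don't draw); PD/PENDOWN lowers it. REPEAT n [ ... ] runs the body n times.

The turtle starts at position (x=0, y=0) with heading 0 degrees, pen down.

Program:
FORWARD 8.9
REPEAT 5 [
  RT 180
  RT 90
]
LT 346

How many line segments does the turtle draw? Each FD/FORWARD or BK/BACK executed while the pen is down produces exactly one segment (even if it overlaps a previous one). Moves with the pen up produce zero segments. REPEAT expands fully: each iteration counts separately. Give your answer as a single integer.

Answer: 1

Derivation:
Executing turtle program step by step:
Start: pos=(0,0), heading=0, pen down
FD 8.9: (0,0) -> (8.9,0) [heading=0, draw]
REPEAT 5 [
  -- iteration 1/5 --
  RT 180: heading 0 -> 180
  RT 90: heading 180 -> 90
  -- iteration 2/5 --
  RT 180: heading 90 -> 270
  RT 90: heading 270 -> 180
  -- iteration 3/5 --
  RT 180: heading 180 -> 0
  RT 90: heading 0 -> 270
  -- iteration 4/5 --
  RT 180: heading 270 -> 90
  RT 90: heading 90 -> 0
  -- iteration 5/5 --
  RT 180: heading 0 -> 180
  RT 90: heading 180 -> 90
]
LT 346: heading 90 -> 76
Final: pos=(8.9,0), heading=76, 1 segment(s) drawn
Segments drawn: 1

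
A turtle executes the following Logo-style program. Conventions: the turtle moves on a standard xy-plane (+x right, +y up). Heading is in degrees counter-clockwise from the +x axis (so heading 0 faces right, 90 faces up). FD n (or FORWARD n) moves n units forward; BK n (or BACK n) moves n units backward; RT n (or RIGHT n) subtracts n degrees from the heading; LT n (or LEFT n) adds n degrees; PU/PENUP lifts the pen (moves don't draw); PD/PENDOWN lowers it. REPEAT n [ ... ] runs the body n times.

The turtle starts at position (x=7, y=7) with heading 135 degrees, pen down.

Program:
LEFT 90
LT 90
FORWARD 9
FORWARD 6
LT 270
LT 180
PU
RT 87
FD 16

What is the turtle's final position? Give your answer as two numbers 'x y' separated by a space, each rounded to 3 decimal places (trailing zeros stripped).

Answer: 29.497 -14.313

Derivation:
Executing turtle program step by step:
Start: pos=(7,7), heading=135, pen down
LT 90: heading 135 -> 225
LT 90: heading 225 -> 315
FD 9: (7,7) -> (13.364,0.636) [heading=315, draw]
FD 6: (13.364,0.636) -> (17.607,-3.607) [heading=315, draw]
LT 270: heading 315 -> 225
LT 180: heading 225 -> 45
PU: pen up
RT 87: heading 45 -> 318
FD 16: (17.607,-3.607) -> (29.497,-14.313) [heading=318, move]
Final: pos=(29.497,-14.313), heading=318, 2 segment(s) drawn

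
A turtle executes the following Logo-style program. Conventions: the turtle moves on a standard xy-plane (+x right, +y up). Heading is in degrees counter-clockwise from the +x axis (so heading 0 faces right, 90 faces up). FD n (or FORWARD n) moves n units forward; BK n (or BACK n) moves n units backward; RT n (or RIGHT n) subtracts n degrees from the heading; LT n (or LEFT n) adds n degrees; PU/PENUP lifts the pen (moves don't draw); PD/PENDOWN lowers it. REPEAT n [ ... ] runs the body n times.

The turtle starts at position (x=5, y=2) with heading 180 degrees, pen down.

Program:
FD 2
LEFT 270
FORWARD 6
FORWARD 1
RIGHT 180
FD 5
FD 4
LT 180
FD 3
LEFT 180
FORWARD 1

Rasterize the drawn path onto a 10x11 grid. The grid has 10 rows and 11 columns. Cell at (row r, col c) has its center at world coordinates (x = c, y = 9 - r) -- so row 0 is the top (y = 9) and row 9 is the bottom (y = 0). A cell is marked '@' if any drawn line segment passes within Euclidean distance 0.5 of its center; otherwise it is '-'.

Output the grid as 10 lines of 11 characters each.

Answer: ---@-------
---@-------
---@-------
---@-------
---@-------
---@-------
---@-------
---@@@-----
---@-------
---@-------

Derivation:
Segment 0: (5,2) -> (3,2)
Segment 1: (3,2) -> (3,8)
Segment 2: (3,8) -> (3,9)
Segment 3: (3,9) -> (3,4)
Segment 4: (3,4) -> (3,0)
Segment 5: (3,0) -> (3,3)
Segment 6: (3,3) -> (3,2)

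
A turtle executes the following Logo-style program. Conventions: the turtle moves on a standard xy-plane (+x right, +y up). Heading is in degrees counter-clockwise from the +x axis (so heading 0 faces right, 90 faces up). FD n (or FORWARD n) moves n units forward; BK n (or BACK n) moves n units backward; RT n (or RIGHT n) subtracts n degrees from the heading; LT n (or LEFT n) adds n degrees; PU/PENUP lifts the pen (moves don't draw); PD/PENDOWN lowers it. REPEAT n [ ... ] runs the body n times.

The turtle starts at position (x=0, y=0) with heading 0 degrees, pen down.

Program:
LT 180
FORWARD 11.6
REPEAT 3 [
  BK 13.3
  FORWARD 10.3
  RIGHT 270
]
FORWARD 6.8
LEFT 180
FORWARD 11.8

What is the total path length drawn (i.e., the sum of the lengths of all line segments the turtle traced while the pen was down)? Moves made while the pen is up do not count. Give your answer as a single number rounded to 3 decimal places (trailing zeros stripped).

Executing turtle program step by step:
Start: pos=(0,0), heading=0, pen down
LT 180: heading 0 -> 180
FD 11.6: (0,0) -> (-11.6,0) [heading=180, draw]
REPEAT 3 [
  -- iteration 1/3 --
  BK 13.3: (-11.6,0) -> (1.7,0) [heading=180, draw]
  FD 10.3: (1.7,0) -> (-8.6,0) [heading=180, draw]
  RT 270: heading 180 -> 270
  -- iteration 2/3 --
  BK 13.3: (-8.6,0) -> (-8.6,13.3) [heading=270, draw]
  FD 10.3: (-8.6,13.3) -> (-8.6,3) [heading=270, draw]
  RT 270: heading 270 -> 0
  -- iteration 3/3 --
  BK 13.3: (-8.6,3) -> (-21.9,3) [heading=0, draw]
  FD 10.3: (-21.9,3) -> (-11.6,3) [heading=0, draw]
  RT 270: heading 0 -> 90
]
FD 6.8: (-11.6,3) -> (-11.6,9.8) [heading=90, draw]
LT 180: heading 90 -> 270
FD 11.8: (-11.6,9.8) -> (-11.6,-2) [heading=270, draw]
Final: pos=(-11.6,-2), heading=270, 9 segment(s) drawn

Segment lengths:
  seg 1: (0,0) -> (-11.6,0), length = 11.6
  seg 2: (-11.6,0) -> (1.7,0), length = 13.3
  seg 3: (1.7,0) -> (-8.6,0), length = 10.3
  seg 4: (-8.6,0) -> (-8.6,13.3), length = 13.3
  seg 5: (-8.6,13.3) -> (-8.6,3), length = 10.3
  seg 6: (-8.6,3) -> (-21.9,3), length = 13.3
  seg 7: (-21.9,3) -> (-11.6,3), length = 10.3
  seg 8: (-11.6,3) -> (-11.6,9.8), length = 6.8
  seg 9: (-11.6,9.8) -> (-11.6,-2), length = 11.8
Total = 101

Answer: 101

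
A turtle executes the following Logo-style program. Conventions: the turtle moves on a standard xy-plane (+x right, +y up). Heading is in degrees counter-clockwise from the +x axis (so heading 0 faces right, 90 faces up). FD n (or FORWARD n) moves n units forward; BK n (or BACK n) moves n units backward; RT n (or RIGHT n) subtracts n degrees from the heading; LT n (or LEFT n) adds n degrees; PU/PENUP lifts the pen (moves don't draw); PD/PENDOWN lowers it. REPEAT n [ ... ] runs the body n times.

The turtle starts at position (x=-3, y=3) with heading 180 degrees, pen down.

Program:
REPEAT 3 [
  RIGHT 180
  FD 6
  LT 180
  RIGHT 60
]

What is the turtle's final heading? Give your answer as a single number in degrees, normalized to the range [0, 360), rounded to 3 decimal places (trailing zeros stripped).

Answer: 0

Derivation:
Executing turtle program step by step:
Start: pos=(-3,3), heading=180, pen down
REPEAT 3 [
  -- iteration 1/3 --
  RT 180: heading 180 -> 0
  FD 6: (-3,3) -> (3,3) [heading=0, draw]
  LT 180: heading 0 -> 180
  RT 60: heading 180 -> 120
  -- iteration 2/3 --
  RT 180: heading 120 -> 300
  FD 6: (3,3) -> (6,-2.196) [heading=300, draw]
  LT 180: heading 300 -> 120
  RT 60: heading 120 -> 60
  -- iteration 3/3 --
  RT 180: heading 60 -> 240
  FD 6: (6,-2.196) -> (3,-7.392) [heading=240, draw]
  LT 180: heading 240 -> 60
  RT 60: heading 60 -> 0
]
Final: pos=(3,-7.392), heading=0, 3 segment(s) drawn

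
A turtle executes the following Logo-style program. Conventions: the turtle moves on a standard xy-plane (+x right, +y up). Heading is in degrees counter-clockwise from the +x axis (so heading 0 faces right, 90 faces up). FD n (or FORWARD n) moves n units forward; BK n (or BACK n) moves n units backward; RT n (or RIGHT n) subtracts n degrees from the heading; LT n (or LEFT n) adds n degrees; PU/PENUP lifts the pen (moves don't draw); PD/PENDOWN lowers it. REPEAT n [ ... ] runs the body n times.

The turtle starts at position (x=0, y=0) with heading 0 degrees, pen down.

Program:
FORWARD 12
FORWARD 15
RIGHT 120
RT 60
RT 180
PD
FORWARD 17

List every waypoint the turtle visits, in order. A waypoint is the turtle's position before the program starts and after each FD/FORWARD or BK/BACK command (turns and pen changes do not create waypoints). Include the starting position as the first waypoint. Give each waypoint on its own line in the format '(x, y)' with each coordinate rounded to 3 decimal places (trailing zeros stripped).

Answer: (0, 0)
(12, 0)
(27, 0)
(44, 0)

Derivation:
Executing turtle program step by step:
Start: pos=(0,0), heading=0, pen down
FD 12: (0,0) -> (12,0) [heading=0, draw]
FD 15: (12,0) -> (27,0) [heading=0, draw]
RT 120: heading 0 -> 240
RT 60: heading 240 -> 180
RT 180: heading 180 -> 0
PD: pen down
FD 17: (27,0) -> (44,0) [heading=0, draw]
Final: pos=(44,0), heading=0, 3 segment(s) drawn
Waypoints (4 total):
(0, 0)
(12, 0)
(27, 0)
(44, 0)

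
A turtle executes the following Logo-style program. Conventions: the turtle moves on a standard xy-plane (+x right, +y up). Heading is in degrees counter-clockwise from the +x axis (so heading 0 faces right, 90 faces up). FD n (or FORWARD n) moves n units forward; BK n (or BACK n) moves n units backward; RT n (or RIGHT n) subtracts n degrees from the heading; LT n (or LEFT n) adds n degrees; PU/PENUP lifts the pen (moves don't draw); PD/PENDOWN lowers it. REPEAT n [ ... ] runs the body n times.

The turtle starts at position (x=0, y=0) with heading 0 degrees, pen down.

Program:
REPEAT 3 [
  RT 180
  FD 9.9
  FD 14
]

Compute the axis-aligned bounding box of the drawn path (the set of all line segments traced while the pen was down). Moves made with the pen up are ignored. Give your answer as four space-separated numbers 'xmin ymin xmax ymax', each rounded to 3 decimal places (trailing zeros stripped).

Answer: -23.9 0 0 0

Derivation:
Executing turtle program step by step:
Start: pos=(0,0), heading=0, pen down
REPEAT 3 [
  -- iteration 1/3 --
  RT 180: heading 0 -> 180
  FD 9.9: (0,0) -> (-9.9,0) [heading=180, draw]
  FD 14: (-9.9,0) -> (-23.9,0) [heading=180, draw]
  -- iteration 2/3 --
  RT 180: heading 180 -> 0
  FD 9.9: (-23.9,0) -> (-14,0) [heading=0, draw]
  FD 14: (-14,0) -> (0,0) [heading=0, draw]
  -- iteration 3/3 --
  RT 180: heading 0 -> 180
  FD 9.9: (0,0) -> (-9.9,0) [heading=180, draw]
  FD 14: (-9.9,0) -> (-23.9,0) [heading=180, draw]
]
Final: pos=(-23.9,0), heading=180, 6 segment(s) drawn

Segment endpoints: x in {-23.9, -14, -9.9, -9.9, 0, 0}, y in {0, 0, 0, 0, 0, 0, 0}
xmin=-23.9, ymin=0, xmax=0, ymax=0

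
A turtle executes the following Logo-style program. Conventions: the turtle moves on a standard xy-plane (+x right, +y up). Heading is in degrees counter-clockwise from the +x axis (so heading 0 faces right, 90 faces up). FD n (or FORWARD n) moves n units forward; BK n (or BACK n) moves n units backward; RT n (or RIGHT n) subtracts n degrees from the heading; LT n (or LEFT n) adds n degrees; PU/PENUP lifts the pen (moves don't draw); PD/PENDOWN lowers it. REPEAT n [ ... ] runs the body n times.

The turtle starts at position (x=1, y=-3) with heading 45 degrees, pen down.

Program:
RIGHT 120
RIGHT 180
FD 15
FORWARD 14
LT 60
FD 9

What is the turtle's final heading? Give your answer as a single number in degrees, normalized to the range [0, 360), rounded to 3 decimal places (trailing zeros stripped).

Executing turtle program step by step:
Start: pos=(1,-3), heading=45, pen down
RT 120: heading 45 -> 285
RT 180: heading 285 -> 105
FD 15: (1,-3) -> (-2.882,11.489) [heading=105, draw]
FD 14: (-2.882,11.489) -> (-6.506,25.012) [heading=105, draw]
LT 60: heading 105 -> 165
FD 9: (-6.506,25.012) -> (-15.199,27.341) [heading=165, draw]
Final: pos=(-15.199,27.341), heading=165, 3 segment(s) drawn

Answer: 165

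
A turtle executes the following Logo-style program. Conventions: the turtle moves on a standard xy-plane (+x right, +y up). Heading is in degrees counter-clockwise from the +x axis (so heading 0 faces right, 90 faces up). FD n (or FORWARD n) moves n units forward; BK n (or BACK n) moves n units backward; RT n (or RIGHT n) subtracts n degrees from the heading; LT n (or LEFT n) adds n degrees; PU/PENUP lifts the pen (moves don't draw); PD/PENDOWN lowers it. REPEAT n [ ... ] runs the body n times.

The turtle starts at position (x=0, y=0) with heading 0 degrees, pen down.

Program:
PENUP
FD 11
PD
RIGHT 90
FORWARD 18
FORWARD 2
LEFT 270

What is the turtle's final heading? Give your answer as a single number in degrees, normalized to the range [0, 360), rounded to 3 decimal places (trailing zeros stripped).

Answer: 180

Derivation:
Executing turtle program step by step:
Start: pos=(0,0), heading=0, pen down
PU: pen up
FD 11: (0,0) -> (11,0) [heading=0, move]
PD: pen down
RT 90: heading 0 -> 270
FD 18: (11,0) -> (11,-18) [heading=270, draw]
FD 2: (11,-18) -> (11,-20) [heading=270, draw]
LT 270: heading 270 -> 180
Final: pos=(11,-20), heading=180, 2 segment(s) drawn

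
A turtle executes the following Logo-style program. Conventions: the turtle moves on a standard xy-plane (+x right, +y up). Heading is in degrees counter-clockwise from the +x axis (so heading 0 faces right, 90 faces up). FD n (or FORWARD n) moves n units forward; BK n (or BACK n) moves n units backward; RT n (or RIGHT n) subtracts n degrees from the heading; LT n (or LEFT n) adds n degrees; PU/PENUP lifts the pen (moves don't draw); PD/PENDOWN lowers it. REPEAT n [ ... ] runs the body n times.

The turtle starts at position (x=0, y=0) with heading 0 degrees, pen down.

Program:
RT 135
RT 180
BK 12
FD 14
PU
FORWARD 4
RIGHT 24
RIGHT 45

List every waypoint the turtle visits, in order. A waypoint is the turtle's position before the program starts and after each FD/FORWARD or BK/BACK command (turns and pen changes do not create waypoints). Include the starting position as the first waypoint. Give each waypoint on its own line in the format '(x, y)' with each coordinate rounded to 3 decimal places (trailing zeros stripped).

Answer: (0, 0)
(-8.485, -8.485)
(1.414, 1.414)
(4.243, 4.243)

Derivation:
Executing turtle program step by step:
Start: pos=(0,0), heading=0, pen down
RT 135: heading 0 -> 225
RT 180: heading 225 -> 45
BK 12: (0,0) -> (-8.485,-8.485) [heading=45, draw]
FD 14: (-8.485,-8.485) -> (1.414,1.414) [heading=45, draw]
PU: pen up
FD 4: (1.414,1.414) -> (4.243,4.243) [heading=45, move]
RT 24: heading 45 -> 21
RT 45: heading 21 -> 336
Final: pos=(4.243,4.243), heading=336, 2 segment(s) drawn
Waypoints (4 total):
(0, 0)
(-8.485, -8.485)
(1.414, 1.414)
(4.243, 4.243)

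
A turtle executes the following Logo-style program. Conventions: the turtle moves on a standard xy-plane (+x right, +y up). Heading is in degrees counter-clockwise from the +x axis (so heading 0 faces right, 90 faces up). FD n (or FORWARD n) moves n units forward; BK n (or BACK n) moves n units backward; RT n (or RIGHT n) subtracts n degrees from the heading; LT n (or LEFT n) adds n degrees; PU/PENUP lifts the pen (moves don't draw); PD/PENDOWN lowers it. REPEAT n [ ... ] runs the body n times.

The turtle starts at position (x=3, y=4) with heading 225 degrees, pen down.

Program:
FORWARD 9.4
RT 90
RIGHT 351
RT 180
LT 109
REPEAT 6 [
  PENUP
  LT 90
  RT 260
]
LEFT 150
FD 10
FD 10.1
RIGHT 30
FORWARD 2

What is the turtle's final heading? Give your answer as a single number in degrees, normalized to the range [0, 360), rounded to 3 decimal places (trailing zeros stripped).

Answer: 253

Derivation:
Executing turtle program step by step:
Start: pos=(3,4), heading=225, pen down
FD 9.4: (3,4) -> (-3.647,-2.647) [heading=225, draw]
RT 90: heading 225 -> 135
RT 351: heading 135 -> 144
RT 180: heading 144 -> 324
LT 109: heading 324 -> 73
REPEAT 6 [
  -- iteration 1/6 --
  PU: pen up
  LT 90: heading 73 -> 163
  RT 260: heading 163 -> 263
  -- iteration 2/6 --
  PU: pen up
  LT 90: heading 263 -> 353
  RT 260: heading 353 -> 93
  -- iteration 3/6 --
  PU: pen up
  LT 90: heading 93 -> 183
  RT 260: heading 183 -> 283
  -- iteration 4/6 --
  PU: pen up
  LT 90: heading 283 -> 13
  RT 260: heading 13 -> 113
  -- iteration 5/6 --
  PU: pen up
  LT 90: heading 113 -> 203
  RT 260: heading 203 -> 303
  -- iteration 6/6 --
  PU: pen up
  LT 90: heading 303 -> 33
  RT 260: heading 33 -> 133
]
LT 150: heading 133 -> 283
FD 10: (-3.647,-2.647) -> (-1.397,-12.391) [heading=283, move]
FD 10.1: (-1.397,-12.391) -> (0.875,-22.232) [heading=283, move]
RT 30: heading 283 -> 253
FD 2: (0.875,-22.232) -> (0.29,-24.144) [heading=253, move]
Final: pos=(0.29,-24.144), heading=253, 1 segment(s) drawn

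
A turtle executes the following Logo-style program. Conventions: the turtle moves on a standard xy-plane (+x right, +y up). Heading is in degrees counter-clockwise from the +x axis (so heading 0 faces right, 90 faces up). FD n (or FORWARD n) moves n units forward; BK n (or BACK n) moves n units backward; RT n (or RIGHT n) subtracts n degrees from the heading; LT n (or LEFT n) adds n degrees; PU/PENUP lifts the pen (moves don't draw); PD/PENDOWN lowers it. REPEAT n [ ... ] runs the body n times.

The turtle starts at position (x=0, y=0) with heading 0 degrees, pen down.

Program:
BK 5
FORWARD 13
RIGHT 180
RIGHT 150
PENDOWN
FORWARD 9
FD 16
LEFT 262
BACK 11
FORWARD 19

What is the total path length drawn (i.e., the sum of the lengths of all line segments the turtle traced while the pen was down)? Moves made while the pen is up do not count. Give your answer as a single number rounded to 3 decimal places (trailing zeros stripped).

Executing turtle program step by step:
Start: pos=(0,0), heading=0, pen down
BK 5: (0,0) -> (-5,0) [heading=0, draw]
FD 13: (-5,0) -> (8,0) [heading=0, draw]
RT 180: heading 0 -> 180
RT 150: heading 180 -> 30
PD: pen down
FD 9: (8,0) -> (15.794,4.5) [heading=30, draw]
FD 16: (15.794,4.5) -> (29.651,12.5) [heading=30, draw]
LT 262: heading 30 -> 292
BK 11: (29.651,12.5) -> (25.53,22.699) [heading=292, draw]
FD 19: (25.53,22.699) -> (32.647,5.083) [heading=292, draw]
Final: pos=(32.647,5.083), heading=292, 6 segment(s) drawn

Segment lengths:
  seg 1: (0,0) -> (-5,0), length = 5
  seg 2: (-5,0) -> (8,0), length = 13
  seg 3: (8,0) -> (15.794,4.5), length = 9
  seg 4: (15.794,4.5) -> (29.651,12.5), length = 16
  seg 5: (29.651,12.5) -> (25.53,22.699), length = 11
  seg 6: (25.53,22.699) -> (32.647,5.083), length = 19
Total = 73

Answer: 73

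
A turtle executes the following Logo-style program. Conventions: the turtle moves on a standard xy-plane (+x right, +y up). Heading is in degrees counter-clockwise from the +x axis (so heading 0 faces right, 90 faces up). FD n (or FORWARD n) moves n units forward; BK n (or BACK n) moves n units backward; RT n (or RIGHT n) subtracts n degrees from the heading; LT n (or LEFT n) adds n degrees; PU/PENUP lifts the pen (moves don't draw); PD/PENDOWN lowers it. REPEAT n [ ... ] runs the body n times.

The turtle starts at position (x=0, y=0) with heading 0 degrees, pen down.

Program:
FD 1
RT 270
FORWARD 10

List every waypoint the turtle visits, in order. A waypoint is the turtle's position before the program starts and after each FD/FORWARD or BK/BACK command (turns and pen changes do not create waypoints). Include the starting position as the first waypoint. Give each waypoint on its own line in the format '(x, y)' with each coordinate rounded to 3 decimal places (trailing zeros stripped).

Executing turtle program step by step:
Start: pos=(0,0), heading=0, pen down
FD 1: (0,0) -> (1,0) [heading=0, draw]
RT 270: heading 0 -> 90
FD 10: (1,0) -> (1,10) [heading=90, draw]
Final: pos=(1,10), heading=90, 2 segment(s) drawn
Waypoints (3 total):
(0, 0)
(1, 0)
(1, 10)

Answer: (0, 0)
(1, 0)
(1, 10)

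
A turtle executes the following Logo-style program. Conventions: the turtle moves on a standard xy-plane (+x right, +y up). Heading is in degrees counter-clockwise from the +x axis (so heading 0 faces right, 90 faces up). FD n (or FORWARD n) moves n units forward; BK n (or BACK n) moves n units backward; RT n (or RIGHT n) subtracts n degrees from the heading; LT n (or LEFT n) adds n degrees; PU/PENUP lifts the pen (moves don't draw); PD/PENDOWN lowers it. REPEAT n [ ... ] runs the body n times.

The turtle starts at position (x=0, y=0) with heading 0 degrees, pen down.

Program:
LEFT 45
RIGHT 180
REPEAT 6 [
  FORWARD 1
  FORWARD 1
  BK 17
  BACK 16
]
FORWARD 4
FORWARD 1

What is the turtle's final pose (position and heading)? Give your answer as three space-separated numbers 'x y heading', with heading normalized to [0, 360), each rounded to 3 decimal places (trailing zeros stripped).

Executing turtle program step by step:
Start: pos=(0,0), heading=0, pen down
LT 45: heading 0 -> 45
RT 180: heading 45 -> 225
REPEAT 6 [
  -- iteration 1/6 --
  FD 1: (0,0) -> (-0.707,-0.707) [heading=225, draw]
  FD 1: (-0.707,-0.707) -> (-1.414,-1.414) [heading=225, draw]
  BK 17: (-1.414,-1.414) -> (10.607,10.607) [heading=225, draw]
  BK 16: (10.607,10.607) -> (21.92,21.92) [heading=225, draw]
  -- iteration 2/6 --
  FD 1: (21.92,21.92) -> (21.213,21.213) [heading=225, draw]
  FD 1: (21.213,21.213) -> (20.506,20.506) [heading=225, draw]
  BK 17: (20.506,20.506) -> (32.527,32.527) [heading=225, draw]
  BK 16: (32.527,32.527) -> (43.841,43.841) [heading=225, draw]
  -- iteration 3/6 --
  FD 1: (43.841,43.841) -> (43.134,43.134) [heading=225, draw]
  FD 1: (43.134,43.134) -> (42.426,42.426) [heading=225, draw]
  BK 17: (42.426,42.426) -> (54.447,54.447) [heading=225, draw]
  BK 16: (54.447,54.447) -> (65.761,65.761) [heading=225, draw]
  -- iteration 4/6 --
  FD 1: (65.761,65.761) -> (65.054,65.054) [heading=225, draw]
  FD 1: (65.054,65.054) -> (64.347,64.347) [heading=225, draw]
  BK 17: (64.347,64.347) -> (76.368,76.368) [heading=225, draw]
  BK 16: (76.368,76.368) -> (87.681,87.681) [heading=225, draw]
  -- iteration 5/6 --
  FD 1: (87.681,87.681) -> (86.974,86.974) [heading=225, draw]
  FD 1: (86.974,86.974) -> (86.267,86.267) [heading=225, draw]
  BK 17: (86.267,86.267) -> (98.288,98.288) [heading=225, draw]
  BK 16: (98.288,98.288) -> (109.602,109.602) [heading=225, draw]
  -- iteration 6/6 --
  FD 1: (109.602,109.602) -> (108.894,108.894) [heading=225, draw]
  FD 1: (108.894,108.894) -> (108.187,108.187) [heading=225, draw]
  BK 17: (108.187,108.187) -> (120.208,120.208) [heading=225, draw]
  BK 16: (120.208,120.208) -> (131.522,131.522) [heading=225, draw]
]
FD 4: (131.522,131.522) -> (128.693,128.693) [heading=225, draw]
FD 1: (128.693,128.693) -> (127.986,127.986) [heading=225, draw]
Final: pos=(127.986,127.986), heading=225, 26 segment(s) drawn

Answer: 127.986 127.986 225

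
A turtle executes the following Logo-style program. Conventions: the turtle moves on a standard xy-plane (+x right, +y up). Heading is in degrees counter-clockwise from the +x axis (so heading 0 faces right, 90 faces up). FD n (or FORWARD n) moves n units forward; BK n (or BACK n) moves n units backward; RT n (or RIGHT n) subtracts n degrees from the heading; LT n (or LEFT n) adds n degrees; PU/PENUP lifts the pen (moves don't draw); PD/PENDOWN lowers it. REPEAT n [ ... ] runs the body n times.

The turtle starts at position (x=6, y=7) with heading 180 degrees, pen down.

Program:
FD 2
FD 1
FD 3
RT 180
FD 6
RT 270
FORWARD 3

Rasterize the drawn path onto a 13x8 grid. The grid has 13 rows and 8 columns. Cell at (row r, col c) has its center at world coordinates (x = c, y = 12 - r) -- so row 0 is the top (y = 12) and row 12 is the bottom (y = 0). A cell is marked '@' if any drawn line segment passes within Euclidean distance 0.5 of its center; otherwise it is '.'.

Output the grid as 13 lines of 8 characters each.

Segment 0: (6,7) -> (4,7)
Segment 1: (4,7) -> (3,7)
Segment 2: (3,7) -> (0,7)
Segment 3: (0,7) -> (6,7)
Segment 4: (6,7) -> (6,10)

Answer: ........
........
......@.
......@.
......@.
@@@@@@@.
........
........
........
........
........
........
........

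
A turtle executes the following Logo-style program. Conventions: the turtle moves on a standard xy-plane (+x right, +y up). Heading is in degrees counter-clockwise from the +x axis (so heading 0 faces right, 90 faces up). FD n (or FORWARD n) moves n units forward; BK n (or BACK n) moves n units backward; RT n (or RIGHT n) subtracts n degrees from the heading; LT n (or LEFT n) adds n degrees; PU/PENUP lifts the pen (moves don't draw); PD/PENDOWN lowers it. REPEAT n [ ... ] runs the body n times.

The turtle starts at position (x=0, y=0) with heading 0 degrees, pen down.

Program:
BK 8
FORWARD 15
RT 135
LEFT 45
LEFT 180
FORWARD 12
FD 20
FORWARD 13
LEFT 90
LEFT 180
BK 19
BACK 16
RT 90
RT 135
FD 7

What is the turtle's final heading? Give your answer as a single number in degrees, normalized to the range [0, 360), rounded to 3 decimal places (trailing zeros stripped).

Executing turtle program step by step:
Start: pos=(0,0), heading=0, pen down
BK 8: (0,0) -> (-8,0) [heading=0, draw]
FD 15: (-8,0) -> (7,0) [heading=0, draw]
RT 135: heading 0 -> 225
LT 45: heading 225 -> 270
LT 180: heading 270 -> 90
FD 12: (7,0) -> (7,12) [heading=90, draw]
FD 20: (7,12) -> (7,32) [heading=90, draw]
FD 13: (7,32) -> (7,45) [heading=90, draw]
LT 90: heading 90 -> 180
LT 180: heading 180 -> 0
BK 19: (7,45) -> (-12,45) [heading=0, draw]
BK 16: (-12,45) -> (-28,45) [heading=0, draw]
RT 90: heading 0 -> 270
RT 135: heading 270 -> 135
FD 7: (-28,45) -> (-32.95,49.95) [heading=135, draw]
Final: pos=(-32.95,49.95), heading=135, 8 segment(s) drawn

Answer: 135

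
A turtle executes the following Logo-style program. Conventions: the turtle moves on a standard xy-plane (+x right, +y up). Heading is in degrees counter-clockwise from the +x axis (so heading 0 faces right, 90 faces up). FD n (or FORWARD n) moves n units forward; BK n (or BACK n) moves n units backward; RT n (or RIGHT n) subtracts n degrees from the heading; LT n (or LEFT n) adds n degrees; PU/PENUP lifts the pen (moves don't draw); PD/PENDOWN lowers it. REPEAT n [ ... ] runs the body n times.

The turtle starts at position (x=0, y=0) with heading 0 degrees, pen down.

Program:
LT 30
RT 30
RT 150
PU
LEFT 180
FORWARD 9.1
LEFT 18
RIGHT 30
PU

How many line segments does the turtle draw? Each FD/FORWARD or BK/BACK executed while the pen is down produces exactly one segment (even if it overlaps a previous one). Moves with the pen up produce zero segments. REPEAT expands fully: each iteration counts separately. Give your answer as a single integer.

Answer: 0

Derivation:
Executing turtle program step by step:
Start: pos=(0,0), heading=0, pen down
LT 30: heading 0 -> 30
RT 30: heading 30 -> 0
RT 150: heading 0 -> 210
PU: pen up
LT 180: heading 210 -> 30
FD 9.1: (0,0) -> (7.881,4.55) [heading=30, move]
LT 18: heading 30 -> 48
RT 30: heading 48 -> 18
PU: pen up
Final: pos=(7.881,4.55), heading=18, 0 segment(s) drawn
Segments drawn: 0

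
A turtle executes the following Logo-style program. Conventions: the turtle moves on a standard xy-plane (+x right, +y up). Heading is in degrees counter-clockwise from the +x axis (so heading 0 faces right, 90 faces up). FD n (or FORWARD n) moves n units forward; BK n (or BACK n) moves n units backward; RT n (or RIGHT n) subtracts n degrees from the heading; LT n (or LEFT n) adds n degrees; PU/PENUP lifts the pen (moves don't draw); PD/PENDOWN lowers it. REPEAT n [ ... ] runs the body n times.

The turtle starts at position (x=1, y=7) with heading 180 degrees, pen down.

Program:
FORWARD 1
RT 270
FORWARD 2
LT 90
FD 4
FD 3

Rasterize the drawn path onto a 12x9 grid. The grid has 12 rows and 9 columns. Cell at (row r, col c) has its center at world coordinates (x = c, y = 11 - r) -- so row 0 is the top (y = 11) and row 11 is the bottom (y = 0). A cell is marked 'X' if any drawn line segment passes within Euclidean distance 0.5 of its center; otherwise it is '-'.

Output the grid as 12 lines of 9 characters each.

Answer: ---------
---------
---------
---------
XX-------
X--------
XXXXXXXX-
---------
---------
---------
---------
---------

Derivation:
Segment 0: (1,7) -> (0,7)
Segment 1: (0,7) -> (0,5)
Segment 2: (0,5) -> (4,5)
Segment 3: (4,5) -> (7,5)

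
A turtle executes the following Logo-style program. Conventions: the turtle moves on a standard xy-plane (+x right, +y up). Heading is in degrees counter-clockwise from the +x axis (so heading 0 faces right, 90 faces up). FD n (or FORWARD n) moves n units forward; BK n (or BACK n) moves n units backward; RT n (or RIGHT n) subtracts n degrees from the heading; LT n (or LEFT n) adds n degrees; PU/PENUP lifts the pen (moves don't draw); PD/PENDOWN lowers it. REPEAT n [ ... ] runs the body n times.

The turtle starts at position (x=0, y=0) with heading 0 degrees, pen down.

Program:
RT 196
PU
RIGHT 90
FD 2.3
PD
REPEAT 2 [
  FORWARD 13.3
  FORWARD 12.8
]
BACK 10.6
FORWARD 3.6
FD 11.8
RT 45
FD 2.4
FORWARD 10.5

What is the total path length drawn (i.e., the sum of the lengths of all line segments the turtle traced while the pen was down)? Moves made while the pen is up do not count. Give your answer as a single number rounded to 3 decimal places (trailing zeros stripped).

Answer: 91.1

Derivation:
Executing turtle program step by step:
Start: pos=(0,0), heading=0, pen down
RT 196: heading 0 -> 164
PU: pen up
RT 90: heading 164 -> 74
FD 2.3: (0,0) -> (0.634,2.211) [heading=74, move]
PD: pen down
REPEAT 2 [
  -- iteration 1/2 --
  FD 13.3: (0.634,2.211) -> (4.3,14.996) [heading=74, draw]
  FD 12.8: (4.3,14.996) -> (7.828,27.3) [heading=74, draw]
  -- iteration 2/2 --
  FD 13.3: (7.828,27.3) -> (11.494,40.085) [heading=74, draw]
  FD 12.8: (11.494,40.085) -> (15.022,52.389) [heading=74, draw]
]
BK 10.6: (15.022,52.389) -> (12.1,42.199) [heading=74, draw]
FD 3.6: (12.1,42.199) -> (13.093,45.66) [heading=74, draw]
FD 11.8: (13.093,45.66) -> (16.345,57.003) [heading=74, draw]
RT 45: heading 74 -> 29
FD 2.4: (16.345,57.003) -> (18.444,58.166) [heading=29, draw]
FD 10.5: (18.444,58.166) -> (27.628,63.257) [heading=29, draw]
Final: pos=(27.628,63.257), heading=29, 9 segment(s) drawn

Segment lengths:
  seg 1: (0.634,2.211) -> (4.3,14.996), length = 13.3
  seg 2: (4.3,14.996) -> (7.828,27.3), length = 12.8
  seg 3: (7.828,27.3) -> (11.494,40.085), length = 13.3
  seg 4: (11.494,40.085) -> (15.022,52.389), length = 12.8
  seg 5: (15.022,52.389) -> (12.1,42.199), length = 10.6
  seg 6: (12.1,42.199) -> (13.093,45.66), length = 3.6
  seg 7: (13.093,45.66) -> (16.345,57.003), length = 11.8
  seg 8: (16.345,57.003) -> (18.444,58.166), length = 2.4
  seg 9: (18.444,58.166) -> (27.628,63.257), length = 10.5
Total = 91.1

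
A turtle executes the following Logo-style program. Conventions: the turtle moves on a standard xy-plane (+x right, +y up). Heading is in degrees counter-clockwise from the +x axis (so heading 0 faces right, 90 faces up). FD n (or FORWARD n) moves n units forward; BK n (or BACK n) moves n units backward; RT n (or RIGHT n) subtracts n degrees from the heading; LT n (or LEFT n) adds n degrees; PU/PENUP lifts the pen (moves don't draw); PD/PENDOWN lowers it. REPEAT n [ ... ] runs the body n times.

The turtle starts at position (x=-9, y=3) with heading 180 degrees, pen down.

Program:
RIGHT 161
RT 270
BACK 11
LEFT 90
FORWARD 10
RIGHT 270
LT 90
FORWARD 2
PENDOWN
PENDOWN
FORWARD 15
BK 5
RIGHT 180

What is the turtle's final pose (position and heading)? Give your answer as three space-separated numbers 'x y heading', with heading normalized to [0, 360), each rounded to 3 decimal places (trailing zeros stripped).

Answer: -3.528 -6.75 199

Derivation:
Executing turtle program step by step:
Start: pos=(-9,3), heading=180, pen down
RT 161: heading 180 -> 19
RT 270: heading 19 -> 109
BK 11: (-9,3) -> (-5.419,-7.401) [heading=109, draw]
LT 90: heading 109 -> 199
FD 10: (-5.419,-7.401) -> (-14.874,-10.656) [heading=199, draw]
RT 270: heading 199 -> 289
LT 90: heading 289 -> 19
FD 2: (-14.874,-10.656) -> (-12.983,-10.005) [heading=19, draw]
PD: pen down
PD: pen down
FD 15: (-12.983,-10.005) -> (1.2,-5.122) [heading=19, draw]
BK 5: (1.2,-5.122) -> (-3.528,-6.75) [heading=19, draw]
RT 180: heading 19 -> 199
Final: pos=(-3.528,-6.75), heading=199, 5 segment(s) drawn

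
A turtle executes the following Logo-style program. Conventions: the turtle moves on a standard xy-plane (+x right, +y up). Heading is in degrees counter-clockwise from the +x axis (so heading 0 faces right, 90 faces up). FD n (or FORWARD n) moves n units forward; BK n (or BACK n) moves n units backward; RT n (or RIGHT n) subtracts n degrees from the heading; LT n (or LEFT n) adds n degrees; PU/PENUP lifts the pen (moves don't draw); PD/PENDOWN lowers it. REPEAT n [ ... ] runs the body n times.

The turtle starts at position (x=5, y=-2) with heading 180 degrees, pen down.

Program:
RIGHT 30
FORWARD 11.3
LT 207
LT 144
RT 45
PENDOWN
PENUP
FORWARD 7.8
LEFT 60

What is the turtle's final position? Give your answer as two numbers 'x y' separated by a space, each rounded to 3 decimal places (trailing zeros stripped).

Executing turtle program step by step:
Start: pos=(5,-2), heading=180, pen down
RT 30: heading 180 -> 150
FD 11.3: (5,-2) -> (-4.786,3.65) [heading=150, draw]
LT 207: heading 150 -> 357
LT 144: heading 357 -> 141
RT 45: heading 141 -> 96
PD: pen down
PU: pen up
FD 7.8: (-4.786,3.65) -> (-5.601,11.407) [heading=96, move]
LT 60: heading 96 -> 156
Final: pos=(-5.601,11.407), heading=156, 1 segment(s) drawn

Answer: -5.601 11.407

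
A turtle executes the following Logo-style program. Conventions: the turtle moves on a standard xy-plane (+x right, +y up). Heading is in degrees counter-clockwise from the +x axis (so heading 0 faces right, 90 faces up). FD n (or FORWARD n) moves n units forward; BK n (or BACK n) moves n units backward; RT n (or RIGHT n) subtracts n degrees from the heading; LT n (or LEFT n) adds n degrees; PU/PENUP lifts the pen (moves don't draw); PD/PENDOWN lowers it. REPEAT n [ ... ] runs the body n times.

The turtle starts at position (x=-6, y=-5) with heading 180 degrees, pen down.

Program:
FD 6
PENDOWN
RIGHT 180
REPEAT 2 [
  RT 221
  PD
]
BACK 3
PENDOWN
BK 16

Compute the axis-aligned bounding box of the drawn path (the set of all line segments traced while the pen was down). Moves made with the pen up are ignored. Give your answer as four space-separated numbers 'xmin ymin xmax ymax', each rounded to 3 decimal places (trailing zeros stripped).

Executing turtle program step by step:
Start: pos=(-6,-5), heading=180, pen down
FD 6: (-6,-5) -> (-12,-5) [heading=180, draw]
PD: pen down
RT 180: heading 180 -> 0
REPEAT 2 [
  -- iteration 1/2 --
  RT 221: heading 0 -> 139
  PD: pen down
  -- iteration 2/2 --
  RT 221: heading 139 -> 278
  PD: pen down
]
BK 3: (-12,-5) -> (-12.418,-2.029) [heading=278, draw]
PD: pen down
BK 16: (-12.418,-2.029) -> (-14.644,13.815) [heading=278, draw]
Final: pos=(-14.644,13.815), heading=278, 3 segment(s) drawn

Segment endpoints: x in {-14.644, -12.418, -12, -6}, y in {-5, -5, -2.029, 13.815}
xmin=-14.644, ymin=-5, xmax=-6, ymax=13.815

Answer: -14.644 -5 -6 13.815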